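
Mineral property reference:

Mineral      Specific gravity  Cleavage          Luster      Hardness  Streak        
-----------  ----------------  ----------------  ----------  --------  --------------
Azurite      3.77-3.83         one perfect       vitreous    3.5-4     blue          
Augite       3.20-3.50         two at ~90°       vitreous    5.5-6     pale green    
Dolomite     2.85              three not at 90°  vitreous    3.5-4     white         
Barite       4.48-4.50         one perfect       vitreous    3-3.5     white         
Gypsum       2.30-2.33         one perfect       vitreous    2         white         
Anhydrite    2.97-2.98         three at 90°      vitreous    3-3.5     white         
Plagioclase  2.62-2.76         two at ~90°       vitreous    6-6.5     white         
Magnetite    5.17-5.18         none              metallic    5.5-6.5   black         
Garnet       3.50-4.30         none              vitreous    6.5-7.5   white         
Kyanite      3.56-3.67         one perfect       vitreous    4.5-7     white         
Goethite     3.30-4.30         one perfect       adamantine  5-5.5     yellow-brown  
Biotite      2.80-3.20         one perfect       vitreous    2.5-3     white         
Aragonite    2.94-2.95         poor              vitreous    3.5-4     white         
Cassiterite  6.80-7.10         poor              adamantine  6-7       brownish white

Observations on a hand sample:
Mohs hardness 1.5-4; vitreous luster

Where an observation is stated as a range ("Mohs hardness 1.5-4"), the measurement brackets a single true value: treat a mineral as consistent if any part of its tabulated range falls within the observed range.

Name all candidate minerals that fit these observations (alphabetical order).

Anhydrite, Aragonite, Azurite, Barite, Biotite, Dolomite, Gypsum

Mohs hardness 1.5-4 — only Azurite, Dolomite, Barite, Gypsum, Anhydrite, Biotite, Aragonite remain.
Vitreous luster — all remaining candidates fit.
Consistent with every observation: Anhydrite, Aragonite, Azurite, Barite, Biotite, Dolomite, Gypsum.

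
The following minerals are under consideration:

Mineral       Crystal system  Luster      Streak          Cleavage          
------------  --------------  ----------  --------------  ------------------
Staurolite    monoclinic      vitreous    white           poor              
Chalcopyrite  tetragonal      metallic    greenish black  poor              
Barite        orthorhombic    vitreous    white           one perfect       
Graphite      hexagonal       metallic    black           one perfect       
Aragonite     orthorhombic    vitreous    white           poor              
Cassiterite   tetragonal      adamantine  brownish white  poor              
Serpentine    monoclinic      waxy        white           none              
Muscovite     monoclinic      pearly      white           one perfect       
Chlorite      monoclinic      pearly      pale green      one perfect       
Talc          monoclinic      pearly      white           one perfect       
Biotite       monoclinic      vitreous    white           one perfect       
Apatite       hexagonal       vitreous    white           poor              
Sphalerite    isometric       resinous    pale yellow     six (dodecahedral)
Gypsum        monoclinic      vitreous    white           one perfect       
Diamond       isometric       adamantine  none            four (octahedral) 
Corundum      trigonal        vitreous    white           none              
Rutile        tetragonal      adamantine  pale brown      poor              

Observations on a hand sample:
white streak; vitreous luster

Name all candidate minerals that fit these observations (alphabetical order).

White streak — Staurolite, Barite, Aragonite, Serpentine, Muscovite, Talc, Biotite, Apatite, Gypsum, Corundum remain.
Vitreous luster is inconsistent with Serpentine, Muscovite, Talc.
The minerals that satisfy all observations are Apatite, Aragonite, Barite, Biotite, Corundum, Gypsum, Staurolite.

Apatite, Aragonite, Barite, Biotite, Corundum, Gypsum, Staurolite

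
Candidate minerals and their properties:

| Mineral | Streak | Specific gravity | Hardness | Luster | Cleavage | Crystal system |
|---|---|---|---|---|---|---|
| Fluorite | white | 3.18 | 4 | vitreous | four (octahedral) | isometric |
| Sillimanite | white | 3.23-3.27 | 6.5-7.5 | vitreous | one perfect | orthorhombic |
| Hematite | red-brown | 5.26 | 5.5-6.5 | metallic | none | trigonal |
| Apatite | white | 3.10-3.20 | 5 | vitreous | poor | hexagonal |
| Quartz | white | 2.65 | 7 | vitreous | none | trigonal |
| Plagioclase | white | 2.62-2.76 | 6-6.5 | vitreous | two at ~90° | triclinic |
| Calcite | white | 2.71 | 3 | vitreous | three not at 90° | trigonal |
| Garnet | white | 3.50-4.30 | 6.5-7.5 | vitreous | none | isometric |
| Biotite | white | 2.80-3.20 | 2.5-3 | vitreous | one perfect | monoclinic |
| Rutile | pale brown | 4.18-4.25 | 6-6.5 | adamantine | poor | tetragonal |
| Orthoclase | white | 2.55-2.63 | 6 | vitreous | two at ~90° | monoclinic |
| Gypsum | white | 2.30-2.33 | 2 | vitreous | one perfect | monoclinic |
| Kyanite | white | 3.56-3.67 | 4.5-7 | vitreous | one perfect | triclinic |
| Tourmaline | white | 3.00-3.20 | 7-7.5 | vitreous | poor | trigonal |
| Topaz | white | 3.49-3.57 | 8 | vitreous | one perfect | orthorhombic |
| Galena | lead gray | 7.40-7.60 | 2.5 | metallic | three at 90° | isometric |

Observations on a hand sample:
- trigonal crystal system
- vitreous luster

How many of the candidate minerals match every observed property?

3

Trigonal crystal system: only Hematite, Quartz, Calcite, Tourmaline remain.
Vitreous luster eliminates Hematite.
The minerals that satisfy all observations are Calcite, Quartz, Tourmaline.
That is 3 minerals.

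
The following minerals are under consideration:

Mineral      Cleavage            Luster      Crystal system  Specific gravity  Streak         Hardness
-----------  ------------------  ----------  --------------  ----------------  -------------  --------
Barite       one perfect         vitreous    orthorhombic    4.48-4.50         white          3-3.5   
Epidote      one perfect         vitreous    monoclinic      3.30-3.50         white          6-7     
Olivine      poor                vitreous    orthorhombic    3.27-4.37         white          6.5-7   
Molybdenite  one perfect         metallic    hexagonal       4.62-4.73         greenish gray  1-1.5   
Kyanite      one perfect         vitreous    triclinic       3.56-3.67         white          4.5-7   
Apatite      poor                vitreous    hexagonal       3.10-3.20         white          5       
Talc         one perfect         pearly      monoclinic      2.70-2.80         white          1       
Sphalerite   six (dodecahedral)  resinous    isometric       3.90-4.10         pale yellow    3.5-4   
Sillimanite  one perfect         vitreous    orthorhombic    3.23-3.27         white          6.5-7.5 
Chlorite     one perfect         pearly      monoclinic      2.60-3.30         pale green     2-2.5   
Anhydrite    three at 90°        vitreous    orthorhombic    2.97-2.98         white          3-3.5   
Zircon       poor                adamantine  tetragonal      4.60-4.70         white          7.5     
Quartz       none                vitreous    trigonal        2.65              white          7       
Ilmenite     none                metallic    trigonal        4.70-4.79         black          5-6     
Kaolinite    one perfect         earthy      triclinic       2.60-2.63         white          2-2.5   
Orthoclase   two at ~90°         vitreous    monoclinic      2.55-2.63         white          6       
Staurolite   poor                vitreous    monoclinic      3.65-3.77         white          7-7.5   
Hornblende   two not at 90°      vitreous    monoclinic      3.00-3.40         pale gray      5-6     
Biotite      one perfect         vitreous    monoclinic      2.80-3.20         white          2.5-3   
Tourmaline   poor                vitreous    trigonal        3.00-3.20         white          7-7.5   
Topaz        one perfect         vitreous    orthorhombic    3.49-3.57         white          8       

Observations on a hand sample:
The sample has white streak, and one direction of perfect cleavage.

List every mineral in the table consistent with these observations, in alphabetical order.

White streak excludes Molybdenite, Sphalerite, Chlorite, Ilmenite, Hornblende.
One direction of perfect cleavage: Barite, Epidote, Kyanite, Talc, Sillimanite, Kaolinite, Biotite, Topaz remain.
Consistent with every observation: Barite, Biotite, Epidote, Kaolinite, Kyanite, Sillimanite, Talc, Topaz.

Barite, Biotite, Epidote, Kaolinite, Kyanite, Sillimanite, Talc, Topaz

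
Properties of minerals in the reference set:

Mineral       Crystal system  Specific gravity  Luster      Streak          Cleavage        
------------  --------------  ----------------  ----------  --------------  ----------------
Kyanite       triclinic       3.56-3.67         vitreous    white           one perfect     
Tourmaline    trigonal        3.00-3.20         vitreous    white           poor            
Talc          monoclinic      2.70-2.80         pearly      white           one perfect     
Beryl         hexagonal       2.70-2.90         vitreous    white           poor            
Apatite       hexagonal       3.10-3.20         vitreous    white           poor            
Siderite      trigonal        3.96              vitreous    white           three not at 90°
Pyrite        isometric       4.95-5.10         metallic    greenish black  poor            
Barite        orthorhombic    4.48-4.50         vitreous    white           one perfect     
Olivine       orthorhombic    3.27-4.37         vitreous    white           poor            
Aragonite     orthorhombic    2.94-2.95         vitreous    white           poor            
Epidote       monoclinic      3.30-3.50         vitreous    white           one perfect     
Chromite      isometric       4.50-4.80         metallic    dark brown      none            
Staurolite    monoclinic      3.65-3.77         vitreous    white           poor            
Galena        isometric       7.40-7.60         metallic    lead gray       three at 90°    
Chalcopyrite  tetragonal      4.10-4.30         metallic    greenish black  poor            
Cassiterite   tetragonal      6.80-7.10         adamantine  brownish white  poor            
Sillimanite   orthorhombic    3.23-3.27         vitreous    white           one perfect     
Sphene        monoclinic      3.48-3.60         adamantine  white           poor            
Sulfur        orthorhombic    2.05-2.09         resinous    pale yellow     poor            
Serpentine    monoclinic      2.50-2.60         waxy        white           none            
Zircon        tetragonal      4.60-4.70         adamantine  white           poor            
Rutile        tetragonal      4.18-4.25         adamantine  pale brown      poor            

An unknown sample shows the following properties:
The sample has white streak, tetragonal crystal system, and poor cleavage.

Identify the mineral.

Zircon

White streak — Kyanite, Tourmaline, Talc, Beryl, Apatite, Siderite, Barite, Olivine, Aragonite, Epidote, Staurolite, Sillimanite, Sphene, Serpentine, Zircon remain.
Tetragonal crystal system — Zircon remains.
Poor cleavage — consistent with all remaining minerals.
Only Zircon satisfies all observations.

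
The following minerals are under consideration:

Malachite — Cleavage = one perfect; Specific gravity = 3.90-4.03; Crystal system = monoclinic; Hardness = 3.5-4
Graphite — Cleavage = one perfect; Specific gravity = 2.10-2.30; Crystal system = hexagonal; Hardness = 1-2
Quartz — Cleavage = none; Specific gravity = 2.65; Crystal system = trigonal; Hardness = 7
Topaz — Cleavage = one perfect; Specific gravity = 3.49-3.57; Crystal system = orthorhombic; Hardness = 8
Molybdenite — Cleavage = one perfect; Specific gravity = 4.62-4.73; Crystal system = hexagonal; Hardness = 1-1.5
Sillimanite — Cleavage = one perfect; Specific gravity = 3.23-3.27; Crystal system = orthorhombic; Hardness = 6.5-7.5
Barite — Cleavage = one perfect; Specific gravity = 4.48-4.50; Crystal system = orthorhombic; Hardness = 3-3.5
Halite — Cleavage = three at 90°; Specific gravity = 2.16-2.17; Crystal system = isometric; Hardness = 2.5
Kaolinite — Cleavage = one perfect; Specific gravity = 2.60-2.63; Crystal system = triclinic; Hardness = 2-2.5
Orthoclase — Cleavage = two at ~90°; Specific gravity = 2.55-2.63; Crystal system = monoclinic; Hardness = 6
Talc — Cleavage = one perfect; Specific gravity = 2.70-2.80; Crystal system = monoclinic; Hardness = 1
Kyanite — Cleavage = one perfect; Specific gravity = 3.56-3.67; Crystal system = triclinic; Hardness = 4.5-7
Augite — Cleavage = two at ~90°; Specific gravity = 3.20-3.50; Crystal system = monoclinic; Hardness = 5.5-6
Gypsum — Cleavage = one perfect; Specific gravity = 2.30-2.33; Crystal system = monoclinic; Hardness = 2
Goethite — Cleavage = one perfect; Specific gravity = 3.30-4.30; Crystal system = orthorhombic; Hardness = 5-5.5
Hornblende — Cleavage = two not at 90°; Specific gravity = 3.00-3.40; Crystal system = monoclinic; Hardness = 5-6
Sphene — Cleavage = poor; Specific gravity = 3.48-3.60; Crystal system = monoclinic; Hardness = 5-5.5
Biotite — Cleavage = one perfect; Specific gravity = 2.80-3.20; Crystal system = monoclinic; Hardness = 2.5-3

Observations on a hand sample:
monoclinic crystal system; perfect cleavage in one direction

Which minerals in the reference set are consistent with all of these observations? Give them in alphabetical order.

Biotite, Gypsum, Malachite, Talc

Monoclinic crystal system: Malachite, Orthoclase, Talc, Augite, Gypsum, Hornblende, Sphene, Biotite remain.
Perfect cleavage in one direction rules out Orthoclase, Augite, Hornblende, Sphene.
The minerals that satisfy all observations are Biotite, Gypsum, Malachite, Talc.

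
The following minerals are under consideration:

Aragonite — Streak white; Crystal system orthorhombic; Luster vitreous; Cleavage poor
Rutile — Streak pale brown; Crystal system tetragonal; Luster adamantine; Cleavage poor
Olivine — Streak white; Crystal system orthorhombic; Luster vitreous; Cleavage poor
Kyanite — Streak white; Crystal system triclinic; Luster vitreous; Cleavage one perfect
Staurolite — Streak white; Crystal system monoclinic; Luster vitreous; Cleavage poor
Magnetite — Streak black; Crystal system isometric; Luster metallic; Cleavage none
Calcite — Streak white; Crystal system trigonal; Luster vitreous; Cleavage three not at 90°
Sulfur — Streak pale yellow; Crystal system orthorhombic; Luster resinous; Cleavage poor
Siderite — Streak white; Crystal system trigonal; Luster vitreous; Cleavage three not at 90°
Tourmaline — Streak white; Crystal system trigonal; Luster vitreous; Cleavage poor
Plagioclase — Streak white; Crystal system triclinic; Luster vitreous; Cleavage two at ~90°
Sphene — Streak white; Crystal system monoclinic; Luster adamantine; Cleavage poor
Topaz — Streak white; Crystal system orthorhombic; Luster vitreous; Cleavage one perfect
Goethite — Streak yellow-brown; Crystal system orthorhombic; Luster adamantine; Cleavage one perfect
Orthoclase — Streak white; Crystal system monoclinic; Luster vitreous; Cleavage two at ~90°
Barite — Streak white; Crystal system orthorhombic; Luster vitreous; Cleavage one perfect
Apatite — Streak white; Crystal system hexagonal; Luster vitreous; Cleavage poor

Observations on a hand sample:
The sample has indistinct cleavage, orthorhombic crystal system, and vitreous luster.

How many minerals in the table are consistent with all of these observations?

Indistinct cleavage — only Aragonite, Rutile, Olivine, Staurolite, Sulfur, Tourmaline, Sphene, Apatite remain.
Orthorhombic crystal system — Aragonite, Olivine, Sulfur remain.
Vitreous luster eliminates Sulfur.
Consistent with every observation: Aragonite, Olivine.
That is 2 minerals.

2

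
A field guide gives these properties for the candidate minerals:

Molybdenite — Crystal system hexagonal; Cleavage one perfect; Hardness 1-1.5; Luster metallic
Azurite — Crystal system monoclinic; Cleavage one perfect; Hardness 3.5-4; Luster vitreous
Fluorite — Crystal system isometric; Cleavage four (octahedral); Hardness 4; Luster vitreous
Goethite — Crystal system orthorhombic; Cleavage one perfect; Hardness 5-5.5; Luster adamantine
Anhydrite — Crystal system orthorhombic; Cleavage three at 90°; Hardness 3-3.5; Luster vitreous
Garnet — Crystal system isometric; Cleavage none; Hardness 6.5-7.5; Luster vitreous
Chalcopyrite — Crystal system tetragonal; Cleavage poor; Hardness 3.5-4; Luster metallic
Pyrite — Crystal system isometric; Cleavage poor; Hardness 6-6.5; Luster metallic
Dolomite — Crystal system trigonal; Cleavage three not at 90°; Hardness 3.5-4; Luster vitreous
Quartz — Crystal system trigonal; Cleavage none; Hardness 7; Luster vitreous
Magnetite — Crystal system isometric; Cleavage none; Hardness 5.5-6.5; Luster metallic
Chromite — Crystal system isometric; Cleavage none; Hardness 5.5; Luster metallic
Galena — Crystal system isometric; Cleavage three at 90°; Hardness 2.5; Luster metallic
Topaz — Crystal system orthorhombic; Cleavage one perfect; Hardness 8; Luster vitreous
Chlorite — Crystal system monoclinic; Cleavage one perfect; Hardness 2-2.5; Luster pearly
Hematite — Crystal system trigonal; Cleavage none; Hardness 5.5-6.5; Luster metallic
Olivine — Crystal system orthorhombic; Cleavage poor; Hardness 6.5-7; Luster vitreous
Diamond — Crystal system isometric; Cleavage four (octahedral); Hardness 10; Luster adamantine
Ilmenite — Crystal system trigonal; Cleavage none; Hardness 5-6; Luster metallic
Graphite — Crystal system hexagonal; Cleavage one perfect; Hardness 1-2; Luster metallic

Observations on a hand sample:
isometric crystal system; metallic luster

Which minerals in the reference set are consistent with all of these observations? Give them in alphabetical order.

Isometric crystal system — narrows the field to Fluorite, Garnet, Pyrite, Magnetite, Chromite, Galena, Diamond.
Metallic luster excludes Fluorite, Garnet, Diamond.
The minerals that satisfy all observations are Chromite, Galena, Magnetite, Pyrite.

Chromite, Galena, Magnetite, Pyrite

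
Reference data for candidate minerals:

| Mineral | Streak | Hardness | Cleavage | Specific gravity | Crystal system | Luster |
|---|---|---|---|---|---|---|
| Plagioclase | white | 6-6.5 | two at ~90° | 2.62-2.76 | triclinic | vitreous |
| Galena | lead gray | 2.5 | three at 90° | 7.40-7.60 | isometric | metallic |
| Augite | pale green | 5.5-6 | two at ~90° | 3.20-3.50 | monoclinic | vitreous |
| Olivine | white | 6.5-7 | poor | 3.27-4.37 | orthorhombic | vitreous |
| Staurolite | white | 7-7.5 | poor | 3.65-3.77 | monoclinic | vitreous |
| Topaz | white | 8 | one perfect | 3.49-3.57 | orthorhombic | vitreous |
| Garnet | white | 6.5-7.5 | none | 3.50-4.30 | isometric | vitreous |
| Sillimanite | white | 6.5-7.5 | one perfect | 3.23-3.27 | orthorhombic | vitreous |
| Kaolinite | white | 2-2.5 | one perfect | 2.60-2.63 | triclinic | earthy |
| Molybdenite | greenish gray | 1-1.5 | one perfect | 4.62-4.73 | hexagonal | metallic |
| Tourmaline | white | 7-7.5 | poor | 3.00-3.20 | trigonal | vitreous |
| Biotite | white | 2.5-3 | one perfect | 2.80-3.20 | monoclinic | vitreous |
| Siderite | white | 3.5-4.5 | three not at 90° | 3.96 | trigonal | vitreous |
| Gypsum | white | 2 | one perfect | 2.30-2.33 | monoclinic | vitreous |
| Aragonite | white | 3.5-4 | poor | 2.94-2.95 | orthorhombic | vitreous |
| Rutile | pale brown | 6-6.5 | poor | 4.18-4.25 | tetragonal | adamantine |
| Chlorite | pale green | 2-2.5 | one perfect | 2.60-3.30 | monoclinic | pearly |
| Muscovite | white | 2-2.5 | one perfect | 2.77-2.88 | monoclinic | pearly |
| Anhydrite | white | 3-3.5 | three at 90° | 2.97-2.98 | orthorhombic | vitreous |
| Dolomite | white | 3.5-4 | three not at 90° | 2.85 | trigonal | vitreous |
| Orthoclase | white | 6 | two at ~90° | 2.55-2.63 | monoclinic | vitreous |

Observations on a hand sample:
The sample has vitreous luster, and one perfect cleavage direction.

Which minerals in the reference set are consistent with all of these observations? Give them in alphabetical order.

Biotite, Gypsum, Sillimanite, Topaz

Vitreous luster is inconsistent with Galena, Kaolinite, Molybdenite, Rutile, Chlorite, Muscovite.
One perfect cleavage direction: Topaz, Sillimanite, Biotite, Gypsum remain.
Remaining candidates: Biotite, Gypsum, Sillimanite, Topaz.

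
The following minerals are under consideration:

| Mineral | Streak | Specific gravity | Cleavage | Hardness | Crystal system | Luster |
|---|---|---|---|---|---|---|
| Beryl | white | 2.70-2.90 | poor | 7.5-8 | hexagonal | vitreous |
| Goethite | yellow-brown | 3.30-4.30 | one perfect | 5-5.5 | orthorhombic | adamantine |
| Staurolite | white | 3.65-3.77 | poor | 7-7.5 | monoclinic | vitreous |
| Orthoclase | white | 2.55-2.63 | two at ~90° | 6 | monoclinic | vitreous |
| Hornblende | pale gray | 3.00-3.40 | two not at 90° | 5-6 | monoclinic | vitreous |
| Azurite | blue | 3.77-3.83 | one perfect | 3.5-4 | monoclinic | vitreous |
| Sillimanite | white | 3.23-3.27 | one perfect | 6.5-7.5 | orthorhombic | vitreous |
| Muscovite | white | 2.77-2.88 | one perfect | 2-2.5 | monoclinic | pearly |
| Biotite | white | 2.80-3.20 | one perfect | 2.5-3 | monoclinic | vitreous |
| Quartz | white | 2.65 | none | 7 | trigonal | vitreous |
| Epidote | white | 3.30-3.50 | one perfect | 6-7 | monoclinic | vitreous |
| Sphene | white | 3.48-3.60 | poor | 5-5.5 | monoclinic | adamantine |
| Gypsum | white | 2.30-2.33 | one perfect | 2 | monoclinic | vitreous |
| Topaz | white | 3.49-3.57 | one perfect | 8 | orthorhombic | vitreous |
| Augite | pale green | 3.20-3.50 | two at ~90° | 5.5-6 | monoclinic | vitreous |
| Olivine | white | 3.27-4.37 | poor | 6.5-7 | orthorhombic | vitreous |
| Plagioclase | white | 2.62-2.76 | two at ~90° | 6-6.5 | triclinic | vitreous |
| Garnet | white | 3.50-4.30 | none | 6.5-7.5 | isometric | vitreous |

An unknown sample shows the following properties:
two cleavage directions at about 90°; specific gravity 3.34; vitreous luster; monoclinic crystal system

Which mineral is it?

Two cleavage directions at about 90°: leaves Orthoclase, Augite, Plagioclase.
Specific gravity 3.34: only Augite remains.
Vitreous luster: consistent with all remaining minerals.
Monoclinic crystal system: no further eliminations.
The only mineral consistent with every observation is Augite.

Augite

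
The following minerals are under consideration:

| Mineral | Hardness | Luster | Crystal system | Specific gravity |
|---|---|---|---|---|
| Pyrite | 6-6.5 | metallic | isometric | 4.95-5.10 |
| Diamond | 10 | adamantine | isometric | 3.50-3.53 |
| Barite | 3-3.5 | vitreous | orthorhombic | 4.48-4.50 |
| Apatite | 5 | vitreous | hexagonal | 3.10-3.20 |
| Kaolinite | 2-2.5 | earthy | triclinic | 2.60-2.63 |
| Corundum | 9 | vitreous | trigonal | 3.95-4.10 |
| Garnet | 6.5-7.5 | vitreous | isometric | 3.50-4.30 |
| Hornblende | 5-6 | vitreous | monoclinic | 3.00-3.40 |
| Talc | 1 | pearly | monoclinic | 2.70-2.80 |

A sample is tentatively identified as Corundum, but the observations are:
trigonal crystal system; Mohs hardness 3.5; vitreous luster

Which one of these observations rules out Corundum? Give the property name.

hardness

Trigonal crystal system: Corundum has trigonal system — matches.
Mohs hardness 3.5: Corundum has hardness 9 — inconsistent.
Vitreous luster: Corundum has vitreous luster — matches.
Everything matches except the hardness.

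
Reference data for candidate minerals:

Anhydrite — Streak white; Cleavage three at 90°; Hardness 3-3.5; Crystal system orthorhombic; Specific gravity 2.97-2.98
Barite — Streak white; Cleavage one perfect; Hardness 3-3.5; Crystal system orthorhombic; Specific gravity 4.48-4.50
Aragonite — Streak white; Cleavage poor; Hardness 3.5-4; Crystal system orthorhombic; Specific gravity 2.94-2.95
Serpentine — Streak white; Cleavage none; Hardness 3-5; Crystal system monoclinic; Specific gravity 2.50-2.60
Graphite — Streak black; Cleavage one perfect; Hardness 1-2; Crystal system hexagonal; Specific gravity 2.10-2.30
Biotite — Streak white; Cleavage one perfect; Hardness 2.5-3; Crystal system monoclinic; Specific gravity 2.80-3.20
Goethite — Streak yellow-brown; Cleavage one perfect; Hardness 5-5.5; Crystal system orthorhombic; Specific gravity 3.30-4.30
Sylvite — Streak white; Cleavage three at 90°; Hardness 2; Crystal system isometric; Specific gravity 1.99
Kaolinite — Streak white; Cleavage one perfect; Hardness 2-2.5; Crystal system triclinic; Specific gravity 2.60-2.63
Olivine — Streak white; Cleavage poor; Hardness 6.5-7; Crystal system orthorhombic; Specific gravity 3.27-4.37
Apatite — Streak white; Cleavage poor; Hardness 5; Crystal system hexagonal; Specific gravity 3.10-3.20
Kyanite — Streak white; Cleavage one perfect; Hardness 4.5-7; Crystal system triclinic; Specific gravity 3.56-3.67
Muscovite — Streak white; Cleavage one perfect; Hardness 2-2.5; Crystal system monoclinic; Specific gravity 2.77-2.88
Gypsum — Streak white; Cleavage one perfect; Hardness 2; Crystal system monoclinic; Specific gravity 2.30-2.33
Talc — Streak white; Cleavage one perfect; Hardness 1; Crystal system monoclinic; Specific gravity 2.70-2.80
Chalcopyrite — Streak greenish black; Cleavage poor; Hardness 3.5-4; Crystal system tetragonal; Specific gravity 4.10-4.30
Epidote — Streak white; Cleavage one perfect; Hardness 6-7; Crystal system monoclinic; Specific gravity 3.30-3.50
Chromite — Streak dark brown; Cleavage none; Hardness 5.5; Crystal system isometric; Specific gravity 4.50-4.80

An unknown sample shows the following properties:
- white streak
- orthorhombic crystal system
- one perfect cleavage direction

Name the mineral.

White streak rules out Graphite, Goethite, Chalcopyrite, Chromite.
Orthorhombic crystal system — only Anhydrite, Barite, Aragonite, Olivine remain.
One perfect cleavage direction — Barite remains.
Only Barite satisfies all observations.

Barite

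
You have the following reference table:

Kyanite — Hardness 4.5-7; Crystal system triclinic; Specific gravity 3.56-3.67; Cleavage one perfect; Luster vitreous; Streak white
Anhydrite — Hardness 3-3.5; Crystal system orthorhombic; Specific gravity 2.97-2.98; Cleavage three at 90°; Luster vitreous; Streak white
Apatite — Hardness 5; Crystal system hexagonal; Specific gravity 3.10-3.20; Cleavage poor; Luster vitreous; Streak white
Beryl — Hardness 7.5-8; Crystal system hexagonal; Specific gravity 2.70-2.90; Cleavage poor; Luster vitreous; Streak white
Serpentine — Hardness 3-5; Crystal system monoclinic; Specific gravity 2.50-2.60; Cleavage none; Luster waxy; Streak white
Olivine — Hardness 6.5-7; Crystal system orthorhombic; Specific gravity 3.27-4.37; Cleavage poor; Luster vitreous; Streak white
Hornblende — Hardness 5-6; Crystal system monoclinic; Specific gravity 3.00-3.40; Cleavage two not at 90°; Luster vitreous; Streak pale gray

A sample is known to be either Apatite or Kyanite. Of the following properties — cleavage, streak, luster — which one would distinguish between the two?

cleavage

Cleavage: Apatite poor, Kyanite one perfect — these differ.
Streak: both white — no difference.
Luster: both vitreous — no difference.
Of the listed properties, cleavage is the one that separates them.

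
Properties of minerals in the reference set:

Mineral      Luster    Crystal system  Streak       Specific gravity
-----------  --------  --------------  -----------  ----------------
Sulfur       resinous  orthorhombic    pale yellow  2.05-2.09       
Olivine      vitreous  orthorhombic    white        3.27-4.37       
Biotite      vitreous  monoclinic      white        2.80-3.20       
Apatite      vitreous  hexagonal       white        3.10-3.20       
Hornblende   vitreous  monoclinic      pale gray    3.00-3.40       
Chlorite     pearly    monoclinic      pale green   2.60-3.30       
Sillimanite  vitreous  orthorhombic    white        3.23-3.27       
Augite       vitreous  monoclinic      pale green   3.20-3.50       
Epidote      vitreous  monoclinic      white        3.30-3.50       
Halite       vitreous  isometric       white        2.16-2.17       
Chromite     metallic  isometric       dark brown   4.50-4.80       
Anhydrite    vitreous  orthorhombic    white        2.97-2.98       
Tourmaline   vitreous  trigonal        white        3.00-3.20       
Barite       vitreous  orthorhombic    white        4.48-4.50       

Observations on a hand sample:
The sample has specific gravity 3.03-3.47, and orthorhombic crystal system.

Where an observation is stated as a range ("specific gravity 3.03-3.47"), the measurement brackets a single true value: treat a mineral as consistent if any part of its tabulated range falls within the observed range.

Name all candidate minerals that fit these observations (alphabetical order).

Specific gravity 3.03-3.47 eliminates Sulfur, Halite, Chromite, Anhydrite, Barite.
Orthorhombic crystal system — Olivine, Sillimanite remain.
Remaining candidates: Olivine, Sillimanite.

Olivine, Sillimanite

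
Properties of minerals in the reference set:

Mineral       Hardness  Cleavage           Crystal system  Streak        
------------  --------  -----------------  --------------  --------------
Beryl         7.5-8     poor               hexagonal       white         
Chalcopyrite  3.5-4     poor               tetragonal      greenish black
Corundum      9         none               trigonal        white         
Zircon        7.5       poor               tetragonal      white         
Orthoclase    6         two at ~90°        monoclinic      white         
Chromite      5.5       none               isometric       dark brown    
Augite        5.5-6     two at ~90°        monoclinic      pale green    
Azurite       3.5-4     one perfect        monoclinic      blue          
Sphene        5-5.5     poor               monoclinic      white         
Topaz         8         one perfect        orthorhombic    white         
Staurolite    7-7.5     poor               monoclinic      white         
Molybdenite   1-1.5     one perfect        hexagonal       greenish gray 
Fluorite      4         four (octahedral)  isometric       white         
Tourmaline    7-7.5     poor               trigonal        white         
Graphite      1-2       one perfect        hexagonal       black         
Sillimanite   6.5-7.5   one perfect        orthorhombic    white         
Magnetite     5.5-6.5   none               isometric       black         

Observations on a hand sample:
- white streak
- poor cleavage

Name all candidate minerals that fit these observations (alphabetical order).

Beryl, Sphene, Staurolite, Tourmaline, Zircon

White streak: only Beryl, Corundum, Zircon, Orthoclase, Sphene, Topaz, Staurolite, Fluorite, Tourmaline, Sillimanite remain.
Poor cleavage is inconsistent with Corundum, Orthoclase, Topaz, Fluorite, Sillimanite.
Consistent with every observation: Beryl, Sphene, Staurolite, Tourmaline, Zircon.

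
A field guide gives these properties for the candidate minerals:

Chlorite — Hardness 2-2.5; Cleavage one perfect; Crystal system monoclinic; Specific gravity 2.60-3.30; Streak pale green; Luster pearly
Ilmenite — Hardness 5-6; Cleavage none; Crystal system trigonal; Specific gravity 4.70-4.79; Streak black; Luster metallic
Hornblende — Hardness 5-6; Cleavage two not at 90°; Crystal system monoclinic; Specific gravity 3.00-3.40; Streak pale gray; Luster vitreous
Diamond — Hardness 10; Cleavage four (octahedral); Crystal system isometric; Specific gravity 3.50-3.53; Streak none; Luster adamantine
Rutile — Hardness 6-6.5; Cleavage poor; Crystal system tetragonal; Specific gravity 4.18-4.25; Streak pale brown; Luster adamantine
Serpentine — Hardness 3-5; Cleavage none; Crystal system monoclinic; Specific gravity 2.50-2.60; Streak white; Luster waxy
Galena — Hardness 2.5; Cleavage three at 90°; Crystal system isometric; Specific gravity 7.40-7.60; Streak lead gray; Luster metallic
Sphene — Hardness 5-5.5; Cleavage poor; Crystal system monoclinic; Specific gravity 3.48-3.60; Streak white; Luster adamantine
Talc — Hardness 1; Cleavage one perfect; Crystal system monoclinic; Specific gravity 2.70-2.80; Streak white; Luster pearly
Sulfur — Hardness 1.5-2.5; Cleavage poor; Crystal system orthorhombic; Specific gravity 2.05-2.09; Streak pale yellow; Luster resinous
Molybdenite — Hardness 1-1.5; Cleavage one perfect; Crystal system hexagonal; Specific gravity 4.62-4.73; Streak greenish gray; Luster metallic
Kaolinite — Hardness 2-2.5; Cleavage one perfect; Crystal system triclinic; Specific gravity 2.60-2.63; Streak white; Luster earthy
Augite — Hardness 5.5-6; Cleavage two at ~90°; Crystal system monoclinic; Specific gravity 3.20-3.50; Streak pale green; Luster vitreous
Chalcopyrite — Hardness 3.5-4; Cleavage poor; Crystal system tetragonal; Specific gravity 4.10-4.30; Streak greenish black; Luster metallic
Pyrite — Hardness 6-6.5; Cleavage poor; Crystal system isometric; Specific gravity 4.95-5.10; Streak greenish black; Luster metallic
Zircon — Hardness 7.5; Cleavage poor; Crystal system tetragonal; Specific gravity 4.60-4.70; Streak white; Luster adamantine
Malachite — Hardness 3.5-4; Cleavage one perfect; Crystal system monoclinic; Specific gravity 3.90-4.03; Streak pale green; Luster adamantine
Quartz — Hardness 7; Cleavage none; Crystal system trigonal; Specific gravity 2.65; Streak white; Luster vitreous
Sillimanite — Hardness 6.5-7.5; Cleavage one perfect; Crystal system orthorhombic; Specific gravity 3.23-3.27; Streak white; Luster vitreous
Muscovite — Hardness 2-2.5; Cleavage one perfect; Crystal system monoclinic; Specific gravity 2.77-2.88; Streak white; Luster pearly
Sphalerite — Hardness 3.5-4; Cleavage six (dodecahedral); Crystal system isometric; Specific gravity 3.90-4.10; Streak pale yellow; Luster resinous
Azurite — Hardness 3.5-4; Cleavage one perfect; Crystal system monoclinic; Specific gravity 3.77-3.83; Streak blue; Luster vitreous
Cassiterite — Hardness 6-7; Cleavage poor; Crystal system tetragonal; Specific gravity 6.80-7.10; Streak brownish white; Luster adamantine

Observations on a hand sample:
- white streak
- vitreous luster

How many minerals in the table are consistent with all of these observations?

2

White streak: narrows the field to Serpentine, Sphene, Talc, Kaolinite, Zircon, Quartz, Sillimanite, Muscovite.
Vitreous luster: only Quartz, Sillimanite remain.
Remaining candidates: Quartz, Sillimanite.
That is 2 minerals.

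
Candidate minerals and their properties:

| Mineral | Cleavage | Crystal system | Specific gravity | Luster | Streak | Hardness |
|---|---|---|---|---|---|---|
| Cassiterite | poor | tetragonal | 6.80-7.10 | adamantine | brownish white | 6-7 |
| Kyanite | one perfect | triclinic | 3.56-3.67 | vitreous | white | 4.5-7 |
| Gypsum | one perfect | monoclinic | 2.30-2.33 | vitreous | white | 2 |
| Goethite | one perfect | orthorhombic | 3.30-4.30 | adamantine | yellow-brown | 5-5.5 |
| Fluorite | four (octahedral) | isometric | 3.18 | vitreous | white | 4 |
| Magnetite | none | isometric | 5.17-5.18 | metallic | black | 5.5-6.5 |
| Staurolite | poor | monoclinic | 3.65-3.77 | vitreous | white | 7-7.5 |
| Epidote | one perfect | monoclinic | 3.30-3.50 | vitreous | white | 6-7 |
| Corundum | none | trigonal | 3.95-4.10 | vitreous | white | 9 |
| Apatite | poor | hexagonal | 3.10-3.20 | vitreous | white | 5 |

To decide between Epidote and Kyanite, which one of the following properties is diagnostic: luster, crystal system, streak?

Luster: both vitreous — no difference.
Crystal system: Epidote monoclinic, Kyanite triclinic — these differ.
Streak: both white — no difference.
Crystal system is the diagnostic property here.

crystal system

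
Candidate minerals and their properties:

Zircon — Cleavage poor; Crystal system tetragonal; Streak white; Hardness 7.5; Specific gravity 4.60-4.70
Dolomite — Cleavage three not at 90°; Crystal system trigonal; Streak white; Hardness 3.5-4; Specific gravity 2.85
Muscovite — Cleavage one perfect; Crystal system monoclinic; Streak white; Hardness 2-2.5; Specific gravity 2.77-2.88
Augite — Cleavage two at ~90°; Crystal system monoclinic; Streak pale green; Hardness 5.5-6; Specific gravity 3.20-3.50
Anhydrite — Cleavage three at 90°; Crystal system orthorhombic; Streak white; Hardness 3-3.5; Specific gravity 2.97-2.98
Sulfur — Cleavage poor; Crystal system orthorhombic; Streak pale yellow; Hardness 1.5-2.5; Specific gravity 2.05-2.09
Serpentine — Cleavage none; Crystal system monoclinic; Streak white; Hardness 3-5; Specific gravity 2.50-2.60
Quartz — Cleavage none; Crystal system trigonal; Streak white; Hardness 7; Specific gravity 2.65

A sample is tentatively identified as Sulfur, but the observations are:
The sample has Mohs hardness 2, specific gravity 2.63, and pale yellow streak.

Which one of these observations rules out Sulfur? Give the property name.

specific gravity

Mohs hardness 2: Sulfur has hardness 1.5-2.5 — consistent.
Specific gravity 2.63: Sulfur has SG 2.05-2.09 — outside the reference range.
Pale yellow streak: Sulfur has pale yellow streak — consistent.
Everything matches except the specific gravity.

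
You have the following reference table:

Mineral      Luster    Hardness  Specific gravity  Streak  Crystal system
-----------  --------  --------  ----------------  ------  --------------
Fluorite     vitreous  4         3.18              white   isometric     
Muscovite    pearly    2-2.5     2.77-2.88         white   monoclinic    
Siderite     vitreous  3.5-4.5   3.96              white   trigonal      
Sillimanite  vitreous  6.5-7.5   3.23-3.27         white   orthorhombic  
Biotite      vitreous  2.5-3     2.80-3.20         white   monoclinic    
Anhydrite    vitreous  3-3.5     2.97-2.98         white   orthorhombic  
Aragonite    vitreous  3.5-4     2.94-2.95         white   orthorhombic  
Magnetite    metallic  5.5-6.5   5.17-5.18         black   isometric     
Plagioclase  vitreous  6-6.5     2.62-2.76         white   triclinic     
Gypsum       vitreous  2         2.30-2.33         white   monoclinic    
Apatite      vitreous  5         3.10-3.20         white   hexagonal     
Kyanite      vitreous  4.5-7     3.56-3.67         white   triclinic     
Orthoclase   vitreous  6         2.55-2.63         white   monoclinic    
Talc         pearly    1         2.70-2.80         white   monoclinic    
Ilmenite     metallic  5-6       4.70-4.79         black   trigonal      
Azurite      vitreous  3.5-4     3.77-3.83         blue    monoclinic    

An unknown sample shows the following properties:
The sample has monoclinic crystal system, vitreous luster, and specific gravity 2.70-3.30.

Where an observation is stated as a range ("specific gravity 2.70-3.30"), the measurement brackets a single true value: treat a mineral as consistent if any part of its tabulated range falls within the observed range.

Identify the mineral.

Monoclinic crystal system — narrows the field to Muscovite, Biotite, Gypsum, Orthoclase, Talc, Azurite.
Vitreous luster rules out Muscovite, Talc.
Specific gravity 2.70-3.30 — leaves Biotite.
The only mineral consistent with every observation is Biotite.

Biotite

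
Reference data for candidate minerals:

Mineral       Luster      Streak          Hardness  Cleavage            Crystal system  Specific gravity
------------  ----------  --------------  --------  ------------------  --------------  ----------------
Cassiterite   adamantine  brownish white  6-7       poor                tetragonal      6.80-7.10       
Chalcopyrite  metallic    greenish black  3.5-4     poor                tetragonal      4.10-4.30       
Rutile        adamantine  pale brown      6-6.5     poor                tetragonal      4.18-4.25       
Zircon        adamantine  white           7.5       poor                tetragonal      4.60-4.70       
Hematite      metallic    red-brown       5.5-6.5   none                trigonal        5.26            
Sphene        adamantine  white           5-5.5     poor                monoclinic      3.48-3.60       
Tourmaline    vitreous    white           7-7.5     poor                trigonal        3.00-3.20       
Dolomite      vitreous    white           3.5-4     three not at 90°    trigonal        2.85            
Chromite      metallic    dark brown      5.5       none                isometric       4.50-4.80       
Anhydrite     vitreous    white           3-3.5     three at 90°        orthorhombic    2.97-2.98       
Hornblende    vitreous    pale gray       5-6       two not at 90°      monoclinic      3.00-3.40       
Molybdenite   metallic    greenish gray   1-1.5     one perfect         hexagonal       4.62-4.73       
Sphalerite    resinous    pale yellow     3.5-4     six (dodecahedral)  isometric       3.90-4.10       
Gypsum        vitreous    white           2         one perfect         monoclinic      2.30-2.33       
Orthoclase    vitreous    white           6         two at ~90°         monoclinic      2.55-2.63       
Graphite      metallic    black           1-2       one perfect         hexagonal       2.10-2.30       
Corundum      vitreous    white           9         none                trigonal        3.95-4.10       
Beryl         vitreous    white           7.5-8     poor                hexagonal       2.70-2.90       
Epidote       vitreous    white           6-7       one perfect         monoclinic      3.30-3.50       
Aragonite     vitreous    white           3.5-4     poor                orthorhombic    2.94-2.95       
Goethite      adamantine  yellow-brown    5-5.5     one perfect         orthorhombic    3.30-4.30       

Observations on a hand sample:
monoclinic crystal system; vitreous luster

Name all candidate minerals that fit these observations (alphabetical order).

Epidote, Gypsum, Hornblende, Orthoclase

Monoclinic crystal system: narrows the field to Sphene, Hornblende, Gypsum, Orthoclase, Epidote.
Vitreous luster is inconsistent with Sphene.
Remaining candidates: Epidote, Gypsum, Hornblende, Orthoclase.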